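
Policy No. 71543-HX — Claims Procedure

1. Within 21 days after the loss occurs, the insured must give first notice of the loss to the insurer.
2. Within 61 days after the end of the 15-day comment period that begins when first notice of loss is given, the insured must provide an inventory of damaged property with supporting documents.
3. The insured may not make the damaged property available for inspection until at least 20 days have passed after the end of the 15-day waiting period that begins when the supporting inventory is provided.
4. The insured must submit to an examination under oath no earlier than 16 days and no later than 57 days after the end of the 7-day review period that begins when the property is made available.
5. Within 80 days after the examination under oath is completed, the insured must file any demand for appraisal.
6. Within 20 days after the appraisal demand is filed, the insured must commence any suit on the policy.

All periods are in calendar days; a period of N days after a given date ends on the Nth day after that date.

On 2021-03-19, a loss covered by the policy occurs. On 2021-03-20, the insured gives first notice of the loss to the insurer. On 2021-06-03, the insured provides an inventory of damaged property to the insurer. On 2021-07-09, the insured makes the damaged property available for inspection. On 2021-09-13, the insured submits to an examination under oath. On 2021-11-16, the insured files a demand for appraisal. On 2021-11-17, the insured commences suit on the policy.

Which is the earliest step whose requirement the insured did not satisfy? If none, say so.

Step 4

Step 1 — counting 21 days from 2021-03-19 (when the loss occurs) gives a deadline of 2021-04-09; completed 2021-03-20, before the deadline.
Step 2 — counting 61 days from 2021-04-04 (end of the 15-day comment period, which began when first notice of loss is given on 2021-03-20) gives a deadline of 2021-06-04; done 2021-06-03 — timely.
Step 3 — must wait 20 days from 2021-06-18 (end of the 15-day waiting period, which began when the supporting inventory is provided on 2021-06-03), so not before 2021-07-08; 2021-07-09 is on or after that date.
Step 4 — 16 and 57 days from 2021-07-16 (end of the 7-day review period, which began when the property is made available on 2021-07-09) are 2021-08-01 and 2021-09-11 respectively; 2021-09-13 is 2 days past the end of the window.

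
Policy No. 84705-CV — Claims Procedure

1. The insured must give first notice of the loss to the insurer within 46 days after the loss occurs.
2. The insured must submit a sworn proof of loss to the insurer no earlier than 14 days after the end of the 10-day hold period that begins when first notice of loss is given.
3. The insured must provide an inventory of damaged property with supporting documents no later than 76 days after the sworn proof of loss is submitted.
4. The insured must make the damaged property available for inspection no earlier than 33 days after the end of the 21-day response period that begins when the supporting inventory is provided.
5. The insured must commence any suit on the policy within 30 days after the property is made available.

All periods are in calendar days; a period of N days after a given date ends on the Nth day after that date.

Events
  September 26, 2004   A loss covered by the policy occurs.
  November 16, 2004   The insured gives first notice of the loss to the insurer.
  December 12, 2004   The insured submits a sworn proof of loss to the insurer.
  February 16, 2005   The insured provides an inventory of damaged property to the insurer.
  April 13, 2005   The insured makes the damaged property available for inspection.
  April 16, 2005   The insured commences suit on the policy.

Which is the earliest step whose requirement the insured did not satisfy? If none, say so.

(1) due by September 26, 2004 + 46 days = November 11, 2004; November 16, 2004 misses that deadline by 5 days.

Step 1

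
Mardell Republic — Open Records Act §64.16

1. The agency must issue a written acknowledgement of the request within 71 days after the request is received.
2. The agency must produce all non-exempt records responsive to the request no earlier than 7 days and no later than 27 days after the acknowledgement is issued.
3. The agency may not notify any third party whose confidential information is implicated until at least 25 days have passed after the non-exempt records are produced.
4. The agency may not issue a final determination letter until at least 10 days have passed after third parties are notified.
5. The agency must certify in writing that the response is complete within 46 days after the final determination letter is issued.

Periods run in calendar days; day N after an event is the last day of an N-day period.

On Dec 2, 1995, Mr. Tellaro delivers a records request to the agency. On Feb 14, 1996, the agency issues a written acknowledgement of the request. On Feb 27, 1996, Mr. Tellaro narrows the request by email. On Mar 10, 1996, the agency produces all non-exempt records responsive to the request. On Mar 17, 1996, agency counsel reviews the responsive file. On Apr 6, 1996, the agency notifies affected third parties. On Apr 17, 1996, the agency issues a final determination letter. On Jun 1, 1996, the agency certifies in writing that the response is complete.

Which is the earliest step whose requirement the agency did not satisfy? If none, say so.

Step 1 — counting 71 days from Dec 2, 1995 (when the request is received) gives a deadline of Feb 11, 1996; not done until Feb 14, 1996, 3 days after the deadline.
Later steps need not be reached.

Step 1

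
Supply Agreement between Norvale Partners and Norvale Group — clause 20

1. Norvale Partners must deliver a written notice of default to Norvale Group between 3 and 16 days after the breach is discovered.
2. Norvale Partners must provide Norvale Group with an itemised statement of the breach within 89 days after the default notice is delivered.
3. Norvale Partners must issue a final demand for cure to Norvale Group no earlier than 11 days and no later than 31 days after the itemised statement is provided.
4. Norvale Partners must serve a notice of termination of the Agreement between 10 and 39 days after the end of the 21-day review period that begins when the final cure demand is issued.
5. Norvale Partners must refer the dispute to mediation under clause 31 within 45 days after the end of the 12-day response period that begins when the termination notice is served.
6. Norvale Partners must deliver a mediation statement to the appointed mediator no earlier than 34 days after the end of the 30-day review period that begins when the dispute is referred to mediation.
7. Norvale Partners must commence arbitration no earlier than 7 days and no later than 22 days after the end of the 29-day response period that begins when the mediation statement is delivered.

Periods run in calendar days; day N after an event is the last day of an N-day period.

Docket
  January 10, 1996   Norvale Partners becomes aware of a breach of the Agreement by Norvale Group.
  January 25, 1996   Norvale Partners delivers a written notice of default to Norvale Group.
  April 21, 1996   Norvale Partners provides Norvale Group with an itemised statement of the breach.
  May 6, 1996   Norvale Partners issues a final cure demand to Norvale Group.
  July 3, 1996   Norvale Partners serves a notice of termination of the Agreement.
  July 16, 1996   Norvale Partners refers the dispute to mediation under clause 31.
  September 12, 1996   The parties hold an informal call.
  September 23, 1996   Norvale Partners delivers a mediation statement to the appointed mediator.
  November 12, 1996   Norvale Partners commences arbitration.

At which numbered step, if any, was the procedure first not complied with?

None — every step was satisfied

(1) the permitted window runs from January 10, 1996 + 3 = January 13, 1996 to January 10, 1996 + 16 = January 26, 1996; January 25, 1996 falls inside that range.
(2) due by January 25, 1996 + 89 days = April 23, 1996; done April 21, 1996 — timely.
(3) the permitted window runs from April 21, 1996 + 11 = May 2, 1996 to April 21, 1996 + 31 = May 22, 1996; May 6, 1996 falls inside that range.
(4) the permitted window runs from May 27, 1996 + 10 = June 6, 1996 to May 27, 1996 + 39 = July 5, 1996; July 3, 1996 falls inside that range.
(5) due by July 15, 1996 + 45 days = August 29, 1996; completed July 16, 1996, before the deadline.
(6) permitted from August 15, 1996 + 34 days = September 18, 1996 onward; done September 23, 1996 — permitted.
(7) the permitted window runs from October 22, 1996 + 7 = October 29, 1996 to October 22, 1996 + 22 = November 13, 1996; done November 12, 1996 — within the window.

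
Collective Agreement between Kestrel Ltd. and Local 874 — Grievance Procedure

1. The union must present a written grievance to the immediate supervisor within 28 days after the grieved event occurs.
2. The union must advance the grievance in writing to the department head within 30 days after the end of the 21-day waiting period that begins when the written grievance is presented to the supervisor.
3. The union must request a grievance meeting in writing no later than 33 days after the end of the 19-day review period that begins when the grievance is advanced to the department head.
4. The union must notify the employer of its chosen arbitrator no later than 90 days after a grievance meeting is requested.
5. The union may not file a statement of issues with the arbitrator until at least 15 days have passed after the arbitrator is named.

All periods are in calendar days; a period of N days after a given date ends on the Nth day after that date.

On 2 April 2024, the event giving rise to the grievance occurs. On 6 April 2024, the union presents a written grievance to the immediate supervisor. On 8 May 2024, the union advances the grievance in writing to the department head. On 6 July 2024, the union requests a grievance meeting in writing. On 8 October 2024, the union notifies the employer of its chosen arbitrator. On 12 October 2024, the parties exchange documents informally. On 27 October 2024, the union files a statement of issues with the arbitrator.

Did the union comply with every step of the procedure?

(1) due by 2 April 2024 + 28 days = 30 April 2024; done 6 April 2024 — timely.
(2) due by 27 April 2024 + 30 days = 27 May 2024; completed 8 May 2024, before the deadline.
(3) due by 27 May 2024 + 33 days = 29 June 2024; 6 July 2024 misses that deadline by 7 days.

No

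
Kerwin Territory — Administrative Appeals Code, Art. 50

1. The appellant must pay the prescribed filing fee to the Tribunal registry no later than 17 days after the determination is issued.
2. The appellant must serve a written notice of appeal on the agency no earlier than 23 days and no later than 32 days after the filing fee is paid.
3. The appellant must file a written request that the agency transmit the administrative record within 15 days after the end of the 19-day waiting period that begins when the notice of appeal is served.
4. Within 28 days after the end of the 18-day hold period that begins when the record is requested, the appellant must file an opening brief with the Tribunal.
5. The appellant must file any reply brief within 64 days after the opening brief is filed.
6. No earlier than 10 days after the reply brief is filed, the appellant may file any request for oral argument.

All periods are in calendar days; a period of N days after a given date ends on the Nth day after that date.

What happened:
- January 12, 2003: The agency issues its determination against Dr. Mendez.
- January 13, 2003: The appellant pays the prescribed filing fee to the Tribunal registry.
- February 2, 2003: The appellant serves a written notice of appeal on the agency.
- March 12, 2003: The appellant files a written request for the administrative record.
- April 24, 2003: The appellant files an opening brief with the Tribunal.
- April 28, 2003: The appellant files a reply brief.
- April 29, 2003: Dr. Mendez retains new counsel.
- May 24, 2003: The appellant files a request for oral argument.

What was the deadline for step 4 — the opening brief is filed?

The record is requested on March 12, 2003; the 18-day hold period therefore ends March 30, 2003, and step 4 runs from that date. 28 days after March 30, 2003 is April 27, 2003.

April 27, 2003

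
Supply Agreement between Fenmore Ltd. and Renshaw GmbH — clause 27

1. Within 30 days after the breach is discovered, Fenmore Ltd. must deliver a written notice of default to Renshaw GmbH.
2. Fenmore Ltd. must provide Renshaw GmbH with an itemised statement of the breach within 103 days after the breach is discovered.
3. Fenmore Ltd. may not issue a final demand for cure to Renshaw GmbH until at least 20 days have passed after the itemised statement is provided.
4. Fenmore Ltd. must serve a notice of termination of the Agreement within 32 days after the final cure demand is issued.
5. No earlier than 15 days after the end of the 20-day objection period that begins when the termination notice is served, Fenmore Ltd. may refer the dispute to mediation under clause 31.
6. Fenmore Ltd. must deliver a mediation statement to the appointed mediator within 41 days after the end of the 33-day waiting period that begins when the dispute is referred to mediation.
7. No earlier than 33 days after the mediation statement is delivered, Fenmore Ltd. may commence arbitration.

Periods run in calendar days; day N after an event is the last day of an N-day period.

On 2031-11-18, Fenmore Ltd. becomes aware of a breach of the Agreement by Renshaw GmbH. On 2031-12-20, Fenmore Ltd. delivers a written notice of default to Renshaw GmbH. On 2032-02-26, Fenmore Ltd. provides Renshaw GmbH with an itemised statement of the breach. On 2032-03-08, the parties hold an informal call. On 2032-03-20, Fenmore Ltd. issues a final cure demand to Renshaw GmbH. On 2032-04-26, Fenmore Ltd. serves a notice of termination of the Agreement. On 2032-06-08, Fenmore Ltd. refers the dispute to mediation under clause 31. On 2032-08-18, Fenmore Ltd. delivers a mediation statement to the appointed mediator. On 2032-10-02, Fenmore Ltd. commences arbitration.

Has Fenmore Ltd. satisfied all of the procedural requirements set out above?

No

(1) due by 2031-11-18 + 30 days = 2031-12-18; done 2031-12-20 — 2 days late.
The procedure was therefore not followed at step 1.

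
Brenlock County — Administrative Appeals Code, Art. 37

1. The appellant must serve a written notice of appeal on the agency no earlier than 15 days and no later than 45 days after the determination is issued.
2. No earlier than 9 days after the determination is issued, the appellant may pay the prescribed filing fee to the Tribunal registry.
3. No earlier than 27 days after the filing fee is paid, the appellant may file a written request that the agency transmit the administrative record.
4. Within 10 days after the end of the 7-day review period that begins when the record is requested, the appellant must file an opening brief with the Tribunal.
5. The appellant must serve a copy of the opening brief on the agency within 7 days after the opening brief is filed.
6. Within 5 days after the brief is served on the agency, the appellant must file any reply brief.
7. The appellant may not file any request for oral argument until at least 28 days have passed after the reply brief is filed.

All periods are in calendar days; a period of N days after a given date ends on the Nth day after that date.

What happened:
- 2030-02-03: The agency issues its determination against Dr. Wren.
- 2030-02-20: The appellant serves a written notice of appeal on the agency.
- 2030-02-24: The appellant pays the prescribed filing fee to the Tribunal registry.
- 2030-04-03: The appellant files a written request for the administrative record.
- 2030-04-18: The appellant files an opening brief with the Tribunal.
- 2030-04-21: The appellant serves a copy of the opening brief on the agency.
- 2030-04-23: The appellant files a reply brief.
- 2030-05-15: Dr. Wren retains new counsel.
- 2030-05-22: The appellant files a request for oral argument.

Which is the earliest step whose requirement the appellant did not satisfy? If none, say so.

None — every step was satisfied

Step 1: the window is 15–45 days after 2030-02-03 (when the determination is issued), so 2030-02-18 through 2030-03-20; 2030-02-20 falls inside that range.
Step 2: the earliest permitted date is 9 days after 2030-02-03 (when the determination is issued), i.e. 2030-02-12; done 2030-02-24 — permitted.
Step 3: the earliest permitted date is 27 days after 2030-02-24 (when the filing fee is paid), i.e. 2030-03-23; done 2030-04-03, after the minimum wait.
Step 4: 10 days after 2030-04-10 (end of the 7-day review period, which began when the record is requested on 2030-04-03) is 2030-04-20; 2030-04-18 is within that limit.
Step 5: 7 days after 2030-04-18 (when the opening brief is filed) is 2030-04-25; 2030-04-21 is within that limit.
Step 6: 5 days after 2030-04-21 (when the brief is served on the agency) is 2030-04-26; done 2030-04-23 — timely.
Step 7: the earliest permitted date is 28 days after 2030-04-23 (when the reply brief is filed), i.e. 2030-05-21; done 2030-05-22 — permitted.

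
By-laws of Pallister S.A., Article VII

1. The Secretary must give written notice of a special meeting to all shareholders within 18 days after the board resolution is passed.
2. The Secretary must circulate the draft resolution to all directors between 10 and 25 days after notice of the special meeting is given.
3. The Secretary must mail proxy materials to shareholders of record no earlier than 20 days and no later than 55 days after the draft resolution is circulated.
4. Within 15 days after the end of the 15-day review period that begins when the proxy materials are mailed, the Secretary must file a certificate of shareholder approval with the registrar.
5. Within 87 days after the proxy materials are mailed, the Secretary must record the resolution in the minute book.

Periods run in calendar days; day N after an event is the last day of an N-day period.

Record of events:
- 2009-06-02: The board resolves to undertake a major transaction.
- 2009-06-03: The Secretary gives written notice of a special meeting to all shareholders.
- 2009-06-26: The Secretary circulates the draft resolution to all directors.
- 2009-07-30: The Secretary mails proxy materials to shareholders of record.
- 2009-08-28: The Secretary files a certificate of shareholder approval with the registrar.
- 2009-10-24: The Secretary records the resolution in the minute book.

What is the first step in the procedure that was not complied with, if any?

Step 1 — counting 18 days from 2009-06-02 (when the board resolution is passed) gives a deadline of 2009-06-20; 2009-06-03 is within that limit.
Step 2 — 10 and 25 days from 2009-06-03 (when notice of the special meeting is given) are 2009-06-13 and 2009-06-28 respectively; done 2009-06-26 — within the window.
Step 3 — 20 and 55 days from 2009-06-26 (when the draft resolution is circulated) are 2009-07-16 and 2009-08-20 respectively; done 2009-07-30, which is between those dates.
Step 4 — counting 15 days from 2009-08-14 (end of the 15-day review period, which began when the proxy materials are mailed on 2009-07-30) gives a deadline of 2009-08-29; completed 2009-08-28, before the deadline.
Step 5 — counting 87 days from 2009-07-30 (when the proxy materials are mailed) gives a deadline of 2009-10-25; completed 2009-10-24, before the deadline.

None — every step was satisfied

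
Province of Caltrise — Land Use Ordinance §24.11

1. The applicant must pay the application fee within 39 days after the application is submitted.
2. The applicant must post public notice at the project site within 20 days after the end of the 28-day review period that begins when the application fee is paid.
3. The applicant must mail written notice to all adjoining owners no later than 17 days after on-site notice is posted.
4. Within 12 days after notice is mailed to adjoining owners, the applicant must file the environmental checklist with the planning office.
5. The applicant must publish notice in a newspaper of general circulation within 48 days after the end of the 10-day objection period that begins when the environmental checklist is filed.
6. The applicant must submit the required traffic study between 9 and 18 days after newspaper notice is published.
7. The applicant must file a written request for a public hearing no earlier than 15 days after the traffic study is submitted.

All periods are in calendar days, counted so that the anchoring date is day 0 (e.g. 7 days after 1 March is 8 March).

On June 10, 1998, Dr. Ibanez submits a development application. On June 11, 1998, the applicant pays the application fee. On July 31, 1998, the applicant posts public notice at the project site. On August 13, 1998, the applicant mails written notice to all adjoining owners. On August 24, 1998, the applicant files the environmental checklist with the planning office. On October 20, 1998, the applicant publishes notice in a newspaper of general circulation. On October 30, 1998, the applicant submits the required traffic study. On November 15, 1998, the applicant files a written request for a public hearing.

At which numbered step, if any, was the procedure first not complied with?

(1) due by June 10, 1998 + 39 days = July 19, 1998; done June 11, 1998 — timely.
(2) due by July 9, 1998 + 20 days = July 29, 1998; done July 31, 1998 — 2 days late.

Step 2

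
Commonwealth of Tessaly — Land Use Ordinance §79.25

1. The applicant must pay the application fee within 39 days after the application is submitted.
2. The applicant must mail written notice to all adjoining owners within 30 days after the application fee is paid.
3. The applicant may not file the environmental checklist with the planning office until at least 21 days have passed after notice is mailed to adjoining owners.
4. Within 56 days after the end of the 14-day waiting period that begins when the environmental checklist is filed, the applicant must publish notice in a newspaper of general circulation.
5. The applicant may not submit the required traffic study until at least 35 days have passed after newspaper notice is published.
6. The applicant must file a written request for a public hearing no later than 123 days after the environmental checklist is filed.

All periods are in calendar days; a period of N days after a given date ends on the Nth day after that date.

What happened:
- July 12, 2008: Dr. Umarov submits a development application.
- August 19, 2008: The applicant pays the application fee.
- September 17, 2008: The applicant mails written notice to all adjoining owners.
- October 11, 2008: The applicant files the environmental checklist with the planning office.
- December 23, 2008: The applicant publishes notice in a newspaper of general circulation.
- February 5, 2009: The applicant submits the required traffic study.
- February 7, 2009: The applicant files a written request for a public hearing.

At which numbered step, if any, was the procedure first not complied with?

(1) due by July 12, 2008 + 39 days = August 20, 2008; August 19, 2008 is within that limit.
(2) due by August 19, 2008 + 30 days = September 18, 2008; done September 17, 2008 — timely.
(3) permitted from September 17, 2008 + 21 days = October 8, 2008 onward; October 11, 2008 is on or after that date.
(4) due by October 25, 2008 + 56 days = December 20, 2008; December 23, 2008 misses that deadline by 3 days.

Step 4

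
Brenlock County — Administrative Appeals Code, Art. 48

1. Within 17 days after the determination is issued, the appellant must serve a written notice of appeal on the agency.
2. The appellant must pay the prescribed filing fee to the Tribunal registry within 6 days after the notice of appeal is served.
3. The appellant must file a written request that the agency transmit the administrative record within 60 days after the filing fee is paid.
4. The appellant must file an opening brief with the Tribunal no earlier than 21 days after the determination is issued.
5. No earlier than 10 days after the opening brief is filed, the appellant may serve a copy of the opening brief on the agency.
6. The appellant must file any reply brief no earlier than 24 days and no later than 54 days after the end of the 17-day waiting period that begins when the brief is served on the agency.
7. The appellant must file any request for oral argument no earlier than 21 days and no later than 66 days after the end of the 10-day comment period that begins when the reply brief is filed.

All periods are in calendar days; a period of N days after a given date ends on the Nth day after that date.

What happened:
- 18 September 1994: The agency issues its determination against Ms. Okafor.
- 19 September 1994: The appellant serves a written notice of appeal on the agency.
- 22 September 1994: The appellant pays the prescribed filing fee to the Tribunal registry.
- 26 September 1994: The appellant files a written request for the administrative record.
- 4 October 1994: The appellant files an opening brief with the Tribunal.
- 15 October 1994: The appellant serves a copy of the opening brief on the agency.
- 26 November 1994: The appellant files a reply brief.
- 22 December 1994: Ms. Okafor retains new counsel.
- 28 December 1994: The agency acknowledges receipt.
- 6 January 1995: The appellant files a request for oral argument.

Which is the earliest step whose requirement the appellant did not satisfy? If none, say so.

Step 1 — counting 17 days from 18 September 1994 (when the determination is issued) gives a deadline of 5 October 1994; completed 19 September 1994, before the deadline.
Step 2 — counting 6 days from 19 September 1994 (when the notice of appeal is served) gives a deadline of 25 September 1994; completed 22 September 1994, before the deadline.
Step 3 — counting 60 days from 22 September 1994 (when the filing fee is paid) gives a deadline of 21 November 1994; 26 September 1994 is within that limit.
Step 4 — must wait 21 days from 18 September 1994 (when the determination is issued), so not before 9 October 1994; done 4 October 1994 — 5 days too early.
That is the first point of non-compliance.

Step 4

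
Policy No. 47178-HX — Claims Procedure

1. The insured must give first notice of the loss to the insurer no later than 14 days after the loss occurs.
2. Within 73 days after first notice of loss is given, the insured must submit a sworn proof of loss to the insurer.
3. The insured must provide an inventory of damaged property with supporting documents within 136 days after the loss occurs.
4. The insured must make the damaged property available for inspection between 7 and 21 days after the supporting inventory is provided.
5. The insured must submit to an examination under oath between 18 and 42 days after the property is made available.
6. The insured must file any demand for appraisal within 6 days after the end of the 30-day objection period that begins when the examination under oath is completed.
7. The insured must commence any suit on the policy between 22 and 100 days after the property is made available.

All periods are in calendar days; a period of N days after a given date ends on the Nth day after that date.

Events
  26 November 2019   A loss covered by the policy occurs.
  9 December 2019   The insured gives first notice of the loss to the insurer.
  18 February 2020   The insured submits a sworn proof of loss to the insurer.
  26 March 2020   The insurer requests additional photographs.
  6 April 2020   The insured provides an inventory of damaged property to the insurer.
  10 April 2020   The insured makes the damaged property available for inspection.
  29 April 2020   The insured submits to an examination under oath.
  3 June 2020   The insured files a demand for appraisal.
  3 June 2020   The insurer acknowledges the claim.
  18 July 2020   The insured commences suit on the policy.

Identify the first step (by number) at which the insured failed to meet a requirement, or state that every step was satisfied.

Step 1: 14 days after 26 November 2019 (when the loss occurs) is 10 December 2019; completed 9 December 2019, before the deadline.
Step 2: 73 days after 9 December 2019 (when first notice of loss is given) is 20 February 2020; completed 18 February 2020, before the deadline.
Step 3: 136 days after 26 November 2019 (when the loss occurs) is 10 April 2020; 6 April 2020 is within that limit.
Step 4: the window is 7–21 days after 6 April 2020 (when the supporting inventory is provided), so 13 April 2020 through 27 April 2020; done 10 April 2020 — 3 days before the window opened.
The procedure was therefore not followed at step 4.

Step 4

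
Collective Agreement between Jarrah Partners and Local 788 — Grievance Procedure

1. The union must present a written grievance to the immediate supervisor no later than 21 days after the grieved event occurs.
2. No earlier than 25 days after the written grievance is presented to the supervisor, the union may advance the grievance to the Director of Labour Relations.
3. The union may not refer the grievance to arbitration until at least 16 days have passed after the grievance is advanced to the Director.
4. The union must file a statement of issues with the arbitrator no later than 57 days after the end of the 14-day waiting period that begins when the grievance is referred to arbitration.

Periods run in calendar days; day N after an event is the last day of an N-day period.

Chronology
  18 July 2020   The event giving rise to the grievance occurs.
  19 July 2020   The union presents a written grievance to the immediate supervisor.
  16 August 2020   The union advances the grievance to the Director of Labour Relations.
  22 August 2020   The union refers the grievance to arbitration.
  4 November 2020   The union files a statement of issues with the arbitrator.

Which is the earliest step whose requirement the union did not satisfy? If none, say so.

Step 3

Step 1: 21 days after 18 July 2020 (when the grieved event occurs) is 8 August 2020; 19 July 2020 is within that limit.
Step 2: the earliest permitted date is 25 days after 19 July 2020 (when the written grievance is presented to the supervisor), i.e. 13 August 2020; done 16 August 2020, after the minimum wait.
Step 3: the earliest permitted date is 16 days after 16 August 2020 (when the grievance is advanced to the Director), i.e. 1 September 2020; 22 August 2020 is 10 days before the earliest permitted date.
Later steps need not be reached.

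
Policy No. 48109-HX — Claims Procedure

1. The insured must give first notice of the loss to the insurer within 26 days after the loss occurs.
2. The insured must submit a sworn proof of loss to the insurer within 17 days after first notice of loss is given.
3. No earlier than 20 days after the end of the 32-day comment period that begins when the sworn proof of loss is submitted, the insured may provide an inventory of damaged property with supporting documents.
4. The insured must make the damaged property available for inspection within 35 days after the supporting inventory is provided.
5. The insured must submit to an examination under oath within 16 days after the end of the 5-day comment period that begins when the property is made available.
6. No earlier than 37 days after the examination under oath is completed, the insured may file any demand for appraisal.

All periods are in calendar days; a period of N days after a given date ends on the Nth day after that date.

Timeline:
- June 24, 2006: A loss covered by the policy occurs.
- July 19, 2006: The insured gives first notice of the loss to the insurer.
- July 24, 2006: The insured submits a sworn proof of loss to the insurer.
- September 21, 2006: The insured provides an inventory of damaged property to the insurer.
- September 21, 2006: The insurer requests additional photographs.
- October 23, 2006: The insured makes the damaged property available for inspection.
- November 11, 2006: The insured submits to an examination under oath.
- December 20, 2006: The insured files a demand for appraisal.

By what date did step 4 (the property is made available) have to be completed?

October 26, 2006

Step 4 runs from September 21, 2006, when the supporting inventory is provided. 35 days after September 21, 2006 is October 26, 2006.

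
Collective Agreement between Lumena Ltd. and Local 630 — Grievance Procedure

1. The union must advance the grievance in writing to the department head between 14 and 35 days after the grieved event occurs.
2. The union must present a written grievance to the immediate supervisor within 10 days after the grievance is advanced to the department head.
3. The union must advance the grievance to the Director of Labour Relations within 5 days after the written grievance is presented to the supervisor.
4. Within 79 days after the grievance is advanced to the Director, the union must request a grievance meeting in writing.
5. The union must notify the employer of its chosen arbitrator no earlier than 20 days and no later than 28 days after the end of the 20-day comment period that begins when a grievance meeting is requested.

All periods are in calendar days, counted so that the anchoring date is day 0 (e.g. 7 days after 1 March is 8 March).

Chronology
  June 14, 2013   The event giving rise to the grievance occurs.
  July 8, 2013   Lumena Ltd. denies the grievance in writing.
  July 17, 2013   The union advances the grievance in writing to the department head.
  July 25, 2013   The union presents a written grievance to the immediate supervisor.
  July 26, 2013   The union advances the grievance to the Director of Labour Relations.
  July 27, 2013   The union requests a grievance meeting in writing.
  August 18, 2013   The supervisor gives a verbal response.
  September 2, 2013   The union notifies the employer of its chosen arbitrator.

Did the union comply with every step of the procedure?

No

Step 1: the window is 14–35 days after June 14, 2013 (when the grieved event occurs), so June 28, 2013 through July 19, 2013; done July 17, 2013, which is between those dates.
Step 2: 10 days after July 17, 2013 (when the grievance is advanced to the department head) is July 27, 2013; done July 25, 2013 — timely.
Step 3: 5 days after July 25, 2013 (when the written grievance is presented to the supervisor) is July 30, 2013; done July 26, 2013 — timely.
Step 4: 79 days after July 26, 2013 (when the grievance is advanced to the Director) is October 13, 2013; completed July 27, 2013, before the deadline.
Step 5: the window is 20–28 days after August 16, 2013 (end of the 20-day comment period, which began when a grievance meeting is requested on July 27, 2013), so September 5, 2013 through September 13, 2013; done September 2, 2013 — 3 days before the window opened.
Later steps need not be reached.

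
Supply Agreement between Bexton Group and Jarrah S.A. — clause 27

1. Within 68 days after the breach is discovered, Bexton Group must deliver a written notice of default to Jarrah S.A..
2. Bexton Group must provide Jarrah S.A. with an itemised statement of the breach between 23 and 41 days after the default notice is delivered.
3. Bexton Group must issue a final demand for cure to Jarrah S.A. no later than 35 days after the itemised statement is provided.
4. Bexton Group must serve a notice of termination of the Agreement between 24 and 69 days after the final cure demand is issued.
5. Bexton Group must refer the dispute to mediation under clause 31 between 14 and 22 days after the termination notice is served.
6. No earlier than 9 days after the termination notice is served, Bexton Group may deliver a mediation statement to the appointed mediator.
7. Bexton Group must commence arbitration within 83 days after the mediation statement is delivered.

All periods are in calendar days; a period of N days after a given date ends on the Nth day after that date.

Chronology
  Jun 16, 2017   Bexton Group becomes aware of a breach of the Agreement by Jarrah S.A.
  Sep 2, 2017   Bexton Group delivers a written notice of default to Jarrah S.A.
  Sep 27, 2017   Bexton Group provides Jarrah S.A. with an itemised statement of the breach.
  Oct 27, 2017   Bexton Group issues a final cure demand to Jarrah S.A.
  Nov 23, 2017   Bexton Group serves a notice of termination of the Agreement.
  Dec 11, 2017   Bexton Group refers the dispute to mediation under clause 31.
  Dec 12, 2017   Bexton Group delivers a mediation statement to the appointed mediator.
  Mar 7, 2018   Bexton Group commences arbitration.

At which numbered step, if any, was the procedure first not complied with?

Step 1

Step 1 — counting 68 days from Jun 16, 2017 (when the breach is discovered) gives a deadline of Aug 23, 2017; Sep 2, 2017 misses that deadline by 10 days.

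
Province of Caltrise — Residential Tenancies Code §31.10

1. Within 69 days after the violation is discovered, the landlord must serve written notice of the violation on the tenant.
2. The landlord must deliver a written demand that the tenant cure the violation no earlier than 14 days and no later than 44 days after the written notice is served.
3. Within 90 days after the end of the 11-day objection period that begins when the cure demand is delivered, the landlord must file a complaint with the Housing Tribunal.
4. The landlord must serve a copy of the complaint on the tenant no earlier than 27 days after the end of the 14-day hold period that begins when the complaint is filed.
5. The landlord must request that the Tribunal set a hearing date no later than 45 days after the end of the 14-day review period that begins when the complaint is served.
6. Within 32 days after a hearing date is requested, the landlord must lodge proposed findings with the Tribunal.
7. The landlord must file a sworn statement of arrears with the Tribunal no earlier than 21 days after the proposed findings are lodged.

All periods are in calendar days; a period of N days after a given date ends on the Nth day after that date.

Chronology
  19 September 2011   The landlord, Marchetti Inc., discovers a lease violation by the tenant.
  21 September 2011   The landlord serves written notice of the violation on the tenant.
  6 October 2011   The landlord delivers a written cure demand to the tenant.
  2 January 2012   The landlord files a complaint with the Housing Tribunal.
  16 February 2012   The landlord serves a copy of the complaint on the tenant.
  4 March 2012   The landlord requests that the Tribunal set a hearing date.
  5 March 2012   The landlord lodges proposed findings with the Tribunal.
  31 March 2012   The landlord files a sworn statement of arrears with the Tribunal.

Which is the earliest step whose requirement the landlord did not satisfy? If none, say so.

None — every step was satisfied

Step 1: 69 days after 19 September 2011 (when the violation is discovered) is 27 November 2011; completed 21 September 2011, before the deadline.
Step 2: the window is 14–44 days after 21 September 2011 (when the written notice is served), so 5 October 2011 through 4 November 2011; done 6 October 2011 — within the window.
Step 3: 90 days after 17 October 2011 (end of the 11-day objection period, which began when the cure demand is delivered on 6 October 2011) is 15 January 2012; done 2 January 2012 — timely.
Step 4: the earliest permitted date is 27 days after 16 January 2012 (end of the 14-day hold period, which began when the complaint is filed on 2 January 2012), i.e. 12 February 2012; done 16 February 2012 — permitted.
Step 5: 45 days after 1 March 2012 (end of the 14-day review period, which began when the complaint is served on 16 February 2012) is 15 April 2012; completed 4 March 2012, before the deadline.
Step 6: 32 days after 4 March 2012 (when a hearing date is requested) is 5 April 2012; completed 5 March 2012, before the deadline.
Step 7: the earliest permitted date is 21 days after 5 March 2012 (when the proposed findings are lodged), i.e. 26 March 2012; done 31 March 2012, after the minimum wait.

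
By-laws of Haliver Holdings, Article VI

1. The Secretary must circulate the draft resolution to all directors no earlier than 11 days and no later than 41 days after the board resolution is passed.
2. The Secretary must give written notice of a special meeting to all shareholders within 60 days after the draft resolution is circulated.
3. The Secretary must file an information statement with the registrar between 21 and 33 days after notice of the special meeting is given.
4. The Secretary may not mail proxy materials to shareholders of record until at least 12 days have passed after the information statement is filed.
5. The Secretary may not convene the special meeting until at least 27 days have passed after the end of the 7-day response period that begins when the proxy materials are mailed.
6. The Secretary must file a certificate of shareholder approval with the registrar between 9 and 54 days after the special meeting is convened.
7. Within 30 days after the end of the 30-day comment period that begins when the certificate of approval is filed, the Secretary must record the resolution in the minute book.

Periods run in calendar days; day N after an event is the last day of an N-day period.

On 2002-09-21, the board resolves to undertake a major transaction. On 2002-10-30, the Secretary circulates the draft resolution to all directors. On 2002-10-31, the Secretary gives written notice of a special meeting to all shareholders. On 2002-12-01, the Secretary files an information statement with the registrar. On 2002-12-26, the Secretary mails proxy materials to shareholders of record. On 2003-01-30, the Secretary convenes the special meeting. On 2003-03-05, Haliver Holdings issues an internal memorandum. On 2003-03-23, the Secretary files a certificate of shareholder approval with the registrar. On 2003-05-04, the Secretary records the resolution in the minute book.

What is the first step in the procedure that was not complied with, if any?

None — every step was satisfied

(1) the permitted window runs from 2002-09-21 + 11 = 2002-10-02 to 2002-09-21 + 41 = 2002-11-01; done 2002-10-30 — within the window.
(2) due by 2002-10-30 + 60 days = 2002-12-29; completed 2002-10-31, before the deadline.
(3) the permitted window runs from 2002-10-31 + 21 = 2002-11-21 to 2002-10-31 + 33 = 2002-12-03; done 2002-12-01, which is between those dates.
(4) permitted from 2002-12-01 + 12 days = 2002-12-13 onward; done 2002-12-26 — permitted.
(5) permitted from 2003-01-02 + 27 days = 2003-01-29 onward; done 2003-01-30 — permitted.
(6) the permitted window runs from 2003-01-30 + 9 = 2003-02-08 to 2003-01-30 + 54 = 2003-03-25; done 2003-03-23 — within the window.
(7) due by 2003-04-22 + 30 days = 2003-05-22; done 2003-05-04 — timely.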